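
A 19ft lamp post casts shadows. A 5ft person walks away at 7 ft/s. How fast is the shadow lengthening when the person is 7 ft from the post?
5/2 ft/s

By similar triangles: 19/(x+s) = 5/s
Solving: s = 5x/14
ds/dt = 5/14 · dx/dt = 5/14 · 7 = 5/2 ft/s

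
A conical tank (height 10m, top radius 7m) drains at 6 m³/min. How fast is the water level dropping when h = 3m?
200/(147π) ≈ 0.4331 m/min

r/h = 7/10, so r = (7/10)h
V = (1/3)πr²h = (1/3)π((7/10)h)²h = (49/300)πh³
dV/dh = (49/100)πh²
dh/dt = (dV/dt)/(dV/dh) = -6/((49/100)π·3²) = -200/(147π) m/min
The level is dropping at 200/(147π) ≈ 0.4331 m/min.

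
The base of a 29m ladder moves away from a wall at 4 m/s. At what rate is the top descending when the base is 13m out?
13√42/42 ≈ 2.006 m/s

x² + y² = 29²
2x·dx/dt + 2y·dy/dt = 0
dy/dt = -x/y · dx/dt = -13/(4√42) · 4 = -13√42/42 m/s
The top is descending at 13√42/42 ≈ 2.006 m/s.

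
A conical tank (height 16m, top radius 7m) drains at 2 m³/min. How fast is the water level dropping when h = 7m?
512/(2401π) ≈ 0.06788 m/min

r/h = 7/16, so r = (7/16)h
V = (1/3)πr²h = (1/3)π((7/16)h)²h = (49/768)πh³
dV/dh = (49/256)πh²
dh/dt = (dV/dt)/(dV/dh) = -2/((49/256)π·7²) = -512/(2401π) m/min
The level is dropping at 512/(2401π) ≈ 0.06788 m/min.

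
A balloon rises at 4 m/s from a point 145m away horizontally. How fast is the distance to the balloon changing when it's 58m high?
8√29/29 ≈ 1.486 m/s

z² = 145² + y²
z = √(145² + 58²) = 29√29
dz/dt = y/z · dy/dt = 58/(29√29) · 4 = 8√29/29 ≈ 1.486 m/s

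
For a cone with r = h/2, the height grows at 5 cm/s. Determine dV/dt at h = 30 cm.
1125π cm³/s

V = (1/3)π(h/2)²h = πh³/12
dV/dt = πh²/4 · 5
At h = 30: dV/dt = 1125π cm³/s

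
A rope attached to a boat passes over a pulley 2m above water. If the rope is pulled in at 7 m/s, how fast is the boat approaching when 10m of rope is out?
35√6/12 ≈ 7.144 m/s

rope² = x² + 2²
x = √(10² - 2²) = 4√6
dx/dt = (rope/x) · d(rope)/dt = (10/(4√6)) · (-7) = -35√6/12 m/s
The boat approaches at 35√6/12 ≈ 7.144 m/s.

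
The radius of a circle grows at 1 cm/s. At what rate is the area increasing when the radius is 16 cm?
32π cm²/s

A = πr²
dA/dt = 2πr · dr/dt = 2π(16)(1) = 32π cm²/s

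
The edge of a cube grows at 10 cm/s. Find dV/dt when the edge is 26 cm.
20280 cm³/s

V = s³
dV/dt = 3s² · ds/dt = 3·26²·10 = 20280 cm³/s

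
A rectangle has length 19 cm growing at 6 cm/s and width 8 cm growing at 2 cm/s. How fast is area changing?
86 cm²/s

A = lw
dA/dt = w·dl/dt + l·dw/dt = 8·6 + 19·2 = 86 cm²/s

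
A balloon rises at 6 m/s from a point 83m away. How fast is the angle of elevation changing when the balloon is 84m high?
0.035712 rad/s

tan(θ) = y/83
sec²(θ) · dθ/dt = (1/83) · dy/dt
dθ/dt = cos²(θ)/83 · 6 = 83/(83² + 84²) · 6
dθ/dt = 0.035712 rad/s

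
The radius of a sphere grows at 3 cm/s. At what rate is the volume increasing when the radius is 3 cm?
108π cm³/s

V = (4/3)πr³
dV/dt = dV/dr · dr/dt = 4πr² · 3
At r = 3: dV/dt = 108π cm³/s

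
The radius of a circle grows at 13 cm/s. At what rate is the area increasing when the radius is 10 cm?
260π cm²/s

A = πr²
dA/dt = 2πr · dr/dt = 2π(10)(13) = 260π cm²/s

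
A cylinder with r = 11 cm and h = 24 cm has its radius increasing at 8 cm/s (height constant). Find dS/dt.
736π cm²/s

S = 2πrh + 2πr² (lateral + bases)
dS/dt = (2πh + 4πr)·dr/dt = (2π·24 + 4π·11)·8
= 736π cm²/s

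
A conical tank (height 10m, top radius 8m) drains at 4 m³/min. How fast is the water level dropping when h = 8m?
25/(256π) ≈ 0.03108 m/min

r/h = 8/10, so r = (4/5)h
V = (1/3)πr²h = (1/3)π((4/5)h)²h = (16/75)πh³
dV/dh = (16/25)πh²
dh/dt = (dV/dt)/(dV/dh) = -4/((16/25)π·8²) = -25/(256π) m/min
The level is dropping at 25/(256π) ≈ 0.03108 m/min.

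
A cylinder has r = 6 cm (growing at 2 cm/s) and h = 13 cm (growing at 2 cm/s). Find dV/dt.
384π cm³/s

V = πr²h
dV/dt = 2πrh·dr/dt + πr²·dh/dt
= 2π(6)(13)(2) + π(6)²(2)
= 384π cm³/s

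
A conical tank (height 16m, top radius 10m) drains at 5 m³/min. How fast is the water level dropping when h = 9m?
64/(405π) ≈ 0.0503 m/min

r/h = 10/16, so r = (5/8)h
V = (1/3)πr²h = (1/3)π((5/8)h)²h = (25/192)πh³
dV/dh = (25/64)πh²
dh/dt = (dV/dt)/(dV/dh) = -5/((25/64)π·9²) = -64/(405π) m/min
The level is dropping at 64/(405π) ≈ 0.0503 m/min.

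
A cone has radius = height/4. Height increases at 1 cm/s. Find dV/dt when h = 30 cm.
225π/4 cm³/s

V = (1/3)π(h/4)²h = πh³/48
dV/dt = πh²/16 · 1
At h = 30: dV/dt = 225π/4 cm³/s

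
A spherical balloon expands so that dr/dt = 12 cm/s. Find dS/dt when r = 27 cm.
2592π cm²/s

S = 4πr²
dS/dt = dS/dr · dr/dt = 8πr · 12
At r = 27: dS/dt = 2592π cm²/s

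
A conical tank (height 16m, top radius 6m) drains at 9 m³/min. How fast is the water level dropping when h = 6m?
16/(9π) ≈ 0.5659 m/min

r/h = 6/16, so r = (3/8)h
V = (1/3)πr²h = (1/3)π((3/8)h)²h = (3/64)πh³
dV/dh = (9/64)πh²
dh/dt = (dV/dt)/(dV/dh) = -9/((9/64)π·6²) = -16/(9π) m/min
The level is dropping at 16/(9π) ≈ 0.5659 m/min.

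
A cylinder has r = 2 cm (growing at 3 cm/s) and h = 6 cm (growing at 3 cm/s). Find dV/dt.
84π cm³/s

V = πr²h
dV/dt = 2πrh·dr/dt + πr²·dh/dt
= 2π(2)(6)(3) + π(2)²(3)
= 84π cm³/s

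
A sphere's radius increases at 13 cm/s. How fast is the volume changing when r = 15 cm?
11700π cm³/s

V = (4/3)πr³
dV/dt = dV/dr · dr/dt = 4πr² · 13
At r = 15: dV/dt = 11700π cm³/s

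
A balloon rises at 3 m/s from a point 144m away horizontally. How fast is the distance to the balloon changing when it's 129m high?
129√4153/4153 ≈ 2.002 m/s

z² = 144² + y²
z = √(144² + 129²) = 3√4153
dz/dt = y/z · dy/dt = 129/(3√4153) · 3 = 129√4153/4153 ≈ 2.002 m/s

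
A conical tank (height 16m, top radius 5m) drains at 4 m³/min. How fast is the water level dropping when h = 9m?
1024/(2025π) ≈ 0.161 m/min

r/h = 5/16, so r = (5/16)h
V = (1/3)πr²h = (1/3)π((5/16)h)²h = (25/768)πh³
dV/dh = (25/256)πh²
dh/dt = (dV/dt)/(dV/dh) = -4/((25/256)π·9²) = -1024/(2025π) m/min
The level is dropping at 1024/(2025π) ≈ 0.161 m/min.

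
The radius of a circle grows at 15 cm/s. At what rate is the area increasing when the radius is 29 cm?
870π cm²/s

A = πr²
dA/dt = 2πr · dr/dt = 2π(29)(15) = 870π cm²/s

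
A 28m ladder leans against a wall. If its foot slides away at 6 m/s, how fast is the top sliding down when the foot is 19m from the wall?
38√47/47 ≈ 5.543 m/s

x² + y² = 28²
2x·dx/dt + 2y·dy/dt = 0
dy/dt = -x/y · dx/dt = -19/(3√47) · 6 = -38√47/47 m/s
The top is descending at 38√47/47 ≈ 5.543 m/s.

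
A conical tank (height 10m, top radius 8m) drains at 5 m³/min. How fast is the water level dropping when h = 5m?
5/(16π) ≈ 0.09947 m/min

r/h = 8/10, so r = (4/5)h
V = (1/3)πr²h = (1/3)π((4/5)h)²h = (16/75)πh³
dV/dh = (16/25)πh²
dh/dt = (dV/dt)/(dV/dh) = -5/((16/25)π·5²) = -5/(16π) m/min
The level is dropping at 5/(16π) ≈ 0.09947 m/min.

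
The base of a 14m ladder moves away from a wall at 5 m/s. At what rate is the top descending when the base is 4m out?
2√5/3 ≈ 1.491 m/s

x² + y² = 14²
2x·dx/dt + 2y·dy/dt = 0
dy/dt = -x/y · dx/dt = -4/(6√5) · 5 = -2√5/3 m/s
The top is descending at 2√5/3 ≈ 1.491 m/s.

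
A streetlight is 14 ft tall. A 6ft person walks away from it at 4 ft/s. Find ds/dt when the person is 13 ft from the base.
3 ft/s

By similar triangles: 14/(x+s) = 6/s
Solving: s = 6x/8
ds/dt = 6/8 · dx/dt = 3/4 · 4 = 3 ft/s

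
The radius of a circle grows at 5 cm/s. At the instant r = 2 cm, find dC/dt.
10π cm/s

C = 2πr
dC/dt = 2π · dr/dt = 2π · 5 = 10π cm/s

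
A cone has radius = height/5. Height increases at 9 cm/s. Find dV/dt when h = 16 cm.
2304π/25 cm³/s

V = (1/3)π(h/5)²h = πh³/75
dV/dt = πh²/25 · 9
At h = 16: dV/dt = 2304π/25 cm³/s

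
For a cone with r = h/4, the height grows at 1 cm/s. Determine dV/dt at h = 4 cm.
π cm³/s

V = (1/3)π(h/4)²h = πh³/48
dV/dt = πh²/16 · 1
At h = 4: dV/dt = π cm³/s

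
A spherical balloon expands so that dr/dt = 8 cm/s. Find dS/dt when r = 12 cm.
768π cm²/s

S = 4πr²
dS/dt = dS/dr · dr/dt = 8πr · 8
At r = 12: dS/dt = 768π cm²/s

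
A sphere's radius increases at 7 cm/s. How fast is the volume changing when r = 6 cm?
1008π cm³/s

V = (4/3)πr³
dV/dt = dV/dr · dr/dt = 4πr² · 7
At r = 6: dV/dt = 1008π cm³/s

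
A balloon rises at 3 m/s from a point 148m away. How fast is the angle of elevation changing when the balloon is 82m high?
0.015509 rad/s

tan(θ) = y/148
sec²(θ) · dθ/dt = (1/148) · dy/dt
dθ/dt = cos²(θ)/148 · 3 = 148/(148² + 82²) · 3
dθ/dt = 0.015509 rad/s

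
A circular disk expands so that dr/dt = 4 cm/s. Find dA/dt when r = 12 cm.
96π cm²/s

A = πr²
dA/dt = 2πr · dr/dt = 2π(12)(4) = 96π cm²/s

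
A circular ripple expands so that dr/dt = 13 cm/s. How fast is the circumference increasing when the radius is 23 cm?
26π cm/s

C = 2πr
dC/dt = 2π · dr/dt = 2π · 13 = 26π cm/s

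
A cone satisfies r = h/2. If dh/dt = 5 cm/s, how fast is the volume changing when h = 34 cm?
1445π cm³/s

V = (1/3)π(h/2)²h = πh³/12
dV/dt = πh²/4 · 5
At h = 34: dV/dt = 1445π cm³/s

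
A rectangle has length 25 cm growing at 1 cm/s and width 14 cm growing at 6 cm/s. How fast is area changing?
164 cm²/s

A = lw
dA/dt = w·dl/dt + l·dw/dt = 14·1 + 25·6 = 164 cm²/s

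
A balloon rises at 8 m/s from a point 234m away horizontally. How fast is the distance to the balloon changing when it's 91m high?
56√373/373 ≈ 2.9 m/s

z² = 234² + y²
z = √(234² + 91²) = 13√373
dz/dt = y/z · dy/dt = 91/(13√373) · 8 = 56√373/373 ≈ 2.9 m/s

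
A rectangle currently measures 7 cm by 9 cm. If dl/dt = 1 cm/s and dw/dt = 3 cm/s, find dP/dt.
8 cm/s

P = 2(l + w)
dP/dt = 2(dl/dt + dw/dt) = 2(1 + 3) = 8 cm/s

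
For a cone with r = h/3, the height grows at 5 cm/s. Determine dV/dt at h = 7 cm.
245π/9 cm³/s

V = (1/3)π(h/3)²h = πh³/27
dV/dt = πh²/9 · 5
At h = 7: dV/dt = 245π/9 cm³/s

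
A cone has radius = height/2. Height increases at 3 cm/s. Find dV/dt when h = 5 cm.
75π/4 cm³/s

V = (1/3)π(h/2)²h = πh³/12
dV/dt = πh²/4 · 3
At h = 5: dV/dt = 75π/4 cm³/s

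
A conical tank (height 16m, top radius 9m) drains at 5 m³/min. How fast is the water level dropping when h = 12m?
80/(729π) ≈ 0.03493 m/min

r/h = 9/16, so r = (9/16)h
V = (1/3)πr²h = (1/3)π((9/16)h)²h = (27/256)πh³
dV/dh = (81/256)πh²
dh/dt = (dV/dt)/(dV/dh) = -5/((81/256)π·12²) = -80/(729π) m/min
The level is dropping at 80/(729π) ≈ 0.03493 m/min.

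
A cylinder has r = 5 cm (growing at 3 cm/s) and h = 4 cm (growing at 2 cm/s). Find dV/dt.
170π cm³/s

V = πr²h
dV/dt = 2πrh·dr/dt + πr²·dh/dt
= 2π(5)(4)(3) + π(5)²(2)
= 170π cm³/s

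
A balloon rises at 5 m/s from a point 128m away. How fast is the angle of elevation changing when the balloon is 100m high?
0.024257 rad/s

tan(θ) = y/128
sec²(θ) · dθ/dt = (1/128) · dy/dt
dθ/dt = cos²(θ)/128 · 5 = 128/(128² + 100²) · 5
dθ/dt = 0.024257 rad/s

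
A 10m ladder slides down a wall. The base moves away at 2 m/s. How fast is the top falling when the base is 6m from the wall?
3/2 = 1.5 m/s

x² + y² = 10²
2x·dx/dt + 2y·dy/dt = 0
dy/dt = -x/y · dx/dt = -6/8 · 2 = -3/2 m/s
The top is descending at 3/2 = 1.5 m/s.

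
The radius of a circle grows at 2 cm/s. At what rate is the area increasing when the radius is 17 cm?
68π cm²/s

A = πr²
dA/dt = 2πr · dr/dt = 2π(17)(2) = 68π cm²/s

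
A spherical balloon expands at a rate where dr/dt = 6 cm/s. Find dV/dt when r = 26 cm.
16224π cm³/s

V = (4/3)πr³
dV/dt = dV/dr · dr/dt = 4πr² · 6
At r = 26: dV/dt = 16224π cm³/s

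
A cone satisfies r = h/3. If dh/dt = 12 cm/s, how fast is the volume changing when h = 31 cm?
3844π/3 cm³/s

V = (1/3)π(h/3)²h = πh³/27
dV/dt = πh²/9 · 12
At h = 31: dV/dt = 3844π/3 cm³/s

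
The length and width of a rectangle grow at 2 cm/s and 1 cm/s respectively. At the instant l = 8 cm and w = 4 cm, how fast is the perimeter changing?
6 cm/s

P = 2(l + w)
dP/dt = 2(dl/dt + dw/dt) = 2(2 + 1) = 6 cm/s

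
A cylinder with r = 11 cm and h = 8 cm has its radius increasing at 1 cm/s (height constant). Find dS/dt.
60π cm²/s

S = 2πrh + 2πr² (lateral + bases)
dS/dt = (2πh + 4πr)·dr/dt = (2π·8 + 4π·11)·1
= 60π cm²/s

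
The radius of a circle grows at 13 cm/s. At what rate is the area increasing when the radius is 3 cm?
78π cm²/s

A = πr²
dA/dt = 2πr · dr/dt = 2π(3)(13) = 78π cm²/s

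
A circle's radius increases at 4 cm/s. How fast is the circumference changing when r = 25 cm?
8π cm/s

C = 2πr
dC/dt = 2π · dr/dt = 2π · 4 = 8π cm/s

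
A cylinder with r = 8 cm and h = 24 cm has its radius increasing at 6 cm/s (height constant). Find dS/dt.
480π cm²/s

S = 2πrh + 2πr² (lateral + bases)
dS/dt = (2πh + 4πr)·dr/dt = (2π·24 + 4π·8)·6
= 480π cm²/s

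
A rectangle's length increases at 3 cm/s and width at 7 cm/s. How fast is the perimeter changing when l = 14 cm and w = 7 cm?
20 cm/s

P = 2(l + w)
dP/dt = 2(dl/dt + dw/dt) = 2(3 + 7) = 20 cm/s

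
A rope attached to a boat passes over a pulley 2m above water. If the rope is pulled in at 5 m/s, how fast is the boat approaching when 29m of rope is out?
145√93/279 ≈ 5.012 m/s

rope² = x² + 2²
x = √(29² - 2²) = 3√93
dx/dt = (rope/x) · d(rope)/dt = (29/(3√93)) · (-5) = -145√93/279 m/s
The boat approaches at 145√93/279 ≈ 5.012 m/s.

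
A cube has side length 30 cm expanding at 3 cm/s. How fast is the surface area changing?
1080 cm²/s

A = 6s²
dA/dt = 12s · ds/dt = 12·30·3 = 1080 cm²/s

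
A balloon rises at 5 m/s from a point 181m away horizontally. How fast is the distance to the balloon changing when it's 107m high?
107√44210/8842 ≈ 2.544 m/s

z² = 181² + y²
z = √(181² + 107²) = √44210
dz/dt = y/z · dy/dt = 107/√44210 · 5 = 107√44210/8842 ≈ 2.544 m/s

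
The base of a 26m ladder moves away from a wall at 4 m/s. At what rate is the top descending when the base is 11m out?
44√555/555 ≈ 1.868 m/s

x² + y² = 26²
2x·dx/dt + 2y·dy/dt = 0
dy/dt = -x/y · dx/dt = -11/√555 · 4 = -44√555/555 m/s
The top is descending at 44√555/555 ≈ 1.868 m/s.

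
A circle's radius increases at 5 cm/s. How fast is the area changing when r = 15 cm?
150π cm²/s

A = πr²
dA/dt = 2πr · dr/dt = 2π(15)(5) = 150π cm²/s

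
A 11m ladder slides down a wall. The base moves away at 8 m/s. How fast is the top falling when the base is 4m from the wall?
32√105/105 ≈ 3.123 m/s

x² + y² = 11²
2x·dx/dt + 2y·dy/dt = 0
dy/dt = -x/y · dx/dt = -4/√105 · 8 = -32√105/105 m/s
The top is descending at 32√105/105 ≈ 3.123 m/s.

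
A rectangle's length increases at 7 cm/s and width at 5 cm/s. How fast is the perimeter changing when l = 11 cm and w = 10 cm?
24 cm/s

P = 2(l + w)
dP/dt = 2(dl/dt + dw/dt) = 2(7 + 5) = 24 cm/s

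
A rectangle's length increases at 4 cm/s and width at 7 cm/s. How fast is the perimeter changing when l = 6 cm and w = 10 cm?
22 cm/s

P = 2(l + w)
dP/dt = 2(dl/dt + dw/dt) = 2(4 + 7) = 22 cm/s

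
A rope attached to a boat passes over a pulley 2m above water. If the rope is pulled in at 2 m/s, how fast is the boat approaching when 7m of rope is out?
14√5/15 ≈ 2.087 m/s

rope² = x² + 2²
x = √(7² - 2²) = 3√5
dx/dt = (rope/x) · d(rope)/dt = (7/(3√5)) · (-2) = -14√5/15 m/s
The boat approaches at 14√5/15 ≈ 2.087 m/s.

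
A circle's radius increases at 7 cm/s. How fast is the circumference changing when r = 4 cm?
14π cm/s

C = 2πr
dC/dt = 2π · dr/dt = 2π · 7 = 14π cm/s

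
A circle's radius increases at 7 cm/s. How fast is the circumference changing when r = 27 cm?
14π cm/s

C = 2πr
dC/dt = 2π · dr/dt = 2π · 7 = 14π cm/s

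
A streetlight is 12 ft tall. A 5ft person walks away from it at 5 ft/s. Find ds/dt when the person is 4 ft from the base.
25/7 ft/s

By similar triangles: 12/(x+s) = 5/s
Solving: s = 5x/7
ds/dt = 5/7 · dx/dt = 5/7 · 5 = 25/7 ft/s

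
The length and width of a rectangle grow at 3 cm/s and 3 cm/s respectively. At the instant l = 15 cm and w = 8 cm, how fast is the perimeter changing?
12 cm/s

P = 2(l + w)
dP/dt = 2(dl/dt + dw/dt) = 2(3 + 3) = 12 cm/s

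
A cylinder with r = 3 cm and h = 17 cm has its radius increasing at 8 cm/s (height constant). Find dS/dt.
368π cm²/s

S = 2πrh + 2πr² (lateral + bases)
dS/dt = (2πh + 4πr)·dr/dt = (2π·17 + 4π·3)·8
= 368π cm²/s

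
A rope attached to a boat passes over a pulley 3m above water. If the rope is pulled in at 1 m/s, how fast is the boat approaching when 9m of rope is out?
3√2/4 ≈ 1.061 m/s

rope² = x² + 3²
x = √(9² - 3²) = 6√2
dx/dt = (rope/x) · d(rope)/dt = (9/(6√2)) · (-1) = -3√2/4 m/s
The boat approaches at 3√2/4 ≈ 1.061 m/s.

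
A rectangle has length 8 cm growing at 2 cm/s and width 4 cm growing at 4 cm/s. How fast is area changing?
40 cm²/s

A = lw
dA/dt = w·dl/dt + l·dw/dt = 4·2 + 8·4 = 40 cm²/s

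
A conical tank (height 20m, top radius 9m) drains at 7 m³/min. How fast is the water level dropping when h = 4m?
175/(81π) ≈ 0.6877 m/min

r/h = 9/20, so r = (9/20)h
V = (1/3)πr²h = (1/3)π((9/20)h)²h = (27/400)πh³
dV/dh = (81/400)πh²
dh/dt = (dV/dt)/(dV/dh) = -7/((81/400)π·4²) = -175/(81π) m/min
The level is dropping at 175/(81π) ≈ 0.6877 m/min.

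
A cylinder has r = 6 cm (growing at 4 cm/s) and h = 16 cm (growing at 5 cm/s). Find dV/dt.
948π cm³/s

V = πr²h
dV/dt = 2πrh·dr/dt + πr²·dh/dt
= 2π(6)(16)(4) + π(6)²(5)
= 948π cm³/s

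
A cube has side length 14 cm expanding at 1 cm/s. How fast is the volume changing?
588 cm³/s

V = s³
dV/dt = 3s² · ds/dt = 3·14²·1 = 588 cm³/s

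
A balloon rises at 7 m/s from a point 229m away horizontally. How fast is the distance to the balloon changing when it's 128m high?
896√2753/13765 ≈ 3.415 m/s

z² = 229² + y²
z = √(229² + 128²) = 5√2753
dz/dt = y/z · dy/dt = 128/(5√2753) · 7 = 896√2753/13765 ≈ 3.415 m/s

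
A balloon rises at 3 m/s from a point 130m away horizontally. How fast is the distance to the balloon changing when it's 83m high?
249√23789/23789 ≈ 1.614 m/s

z² = 130² + y²
z = √(130² + 83²) = √23789
dz/dt = y/z · dy/dt = 83/√23789 · 3 = 249√23789/23789 ≈ 1.614 m/s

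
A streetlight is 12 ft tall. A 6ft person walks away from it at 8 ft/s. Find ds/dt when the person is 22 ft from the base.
8 ft/s

By similar triangles: 12/(x+s) = 6/s
Solving: s = 6x/6
ds/dt = 6/6 · dx/dt = 1 · 8 = 8 ft/s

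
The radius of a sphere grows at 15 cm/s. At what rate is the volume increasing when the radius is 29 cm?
50460π cm³/s

V = (4/3)πr³
dV/dt = dV/dr · dr/dt = 4πr² · 15
At r = 29: dV/dt = 50460π cm³/s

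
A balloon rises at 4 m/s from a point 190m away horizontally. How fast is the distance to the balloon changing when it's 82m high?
82√10706/5353 ≈ 1.585 m/s

z² = 190² + y²
z = √(190² + 82²) = 2√10706
dz/dt = y/z · dy/dt = 82/(2√10706) · 4 = 82√10706/5353 ≈ 1.585 m/s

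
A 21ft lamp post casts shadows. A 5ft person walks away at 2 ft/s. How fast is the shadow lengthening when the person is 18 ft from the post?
5/8 ft/s

By similar triangles: 21/(x+s) = 5/s
Solving: s = 5x/16
ds/dt = 5/16 · dx/dt = 5/16 · 2 = 5/8 ft/s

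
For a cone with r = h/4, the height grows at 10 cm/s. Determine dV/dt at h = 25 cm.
3125π/8 cm³/s

V = (1/3)π(h/4)²h = πh³/48
dV/dt = πh²/16 · 10
At h = 25: dV/dt = 3125π/8 cm³/s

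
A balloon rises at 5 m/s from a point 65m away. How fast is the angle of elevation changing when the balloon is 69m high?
0.036167 rad/s

tan(θ) = y/65
sec²(θ) · dθ/dt = (1/65) · dy/dt
dθ/dt = cos²(θ)/65 · 5 = 65/(65² + 69²) · 5
dθ/dt = 0.036167 rad/s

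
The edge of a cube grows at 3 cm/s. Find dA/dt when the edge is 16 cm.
576 cm²/s

A = 6s²
dA/dt = 12s · ds/dt = 12·16·3 = 576 cm²/s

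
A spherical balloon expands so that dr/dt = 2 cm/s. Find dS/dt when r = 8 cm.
128π cm²/s

S = 4πr²
dS/dt = dS/dr · dr/dt = 8πr · 2
At r = 8: dS/dt = 128π cm²/s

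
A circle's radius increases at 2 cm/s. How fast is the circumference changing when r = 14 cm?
4π cm/s

C = 2πr
dC/dt = 2π · dr/dt = 2π · 2 = 4π cm/s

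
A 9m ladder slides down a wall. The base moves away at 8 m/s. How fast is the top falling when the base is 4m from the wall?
32√65/65 ≈ 3.969 m/s

x² + y² = 9²
2x·dx/dt + 2y·dy/dt = 0
dy/dt = -x/y · dx/dt = -4/√65 · 8 = -32√65/65 m/s
The top is descending at 32√65/65 ≈ 3.969 m/s.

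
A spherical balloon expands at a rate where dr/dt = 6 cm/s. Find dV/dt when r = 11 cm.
2904π cm³/s

V = (4/3)πr³
dV/dt = dV/dr · dr/dt = 4πr² · 6
At r = 11: dV/dt = 2904π cm³/s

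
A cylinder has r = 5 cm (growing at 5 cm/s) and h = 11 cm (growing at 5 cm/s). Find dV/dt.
675π cm³/s

V = πr²h
dV/dt = 2πrh·dr/dt + πr²·dh/dt
= 2π(5)(11)(5) + π(5)²(5)
= 675π cm³/s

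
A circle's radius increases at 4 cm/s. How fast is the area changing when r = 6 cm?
48π cm²/s

A = πr²
dA/dt = 2πr · dr/dt = 2π(6)(4) = 48π cm²/s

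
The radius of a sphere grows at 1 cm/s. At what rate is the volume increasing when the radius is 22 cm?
1936π cm³/s

V = (4/3)πr³
dV/dt = dV/dr · dr/dt = 4πr² · 1
At r = 22: dV/dt = 1936π cm³/s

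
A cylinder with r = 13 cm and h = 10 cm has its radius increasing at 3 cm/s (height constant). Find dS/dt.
216π cm²/s

S = 2πrh + 2πr² (lateral + bases)
dS/dt = (2πh + 4πr)·dr/dt = (2π·10 + 4π·13)·3
= 216π cm²/s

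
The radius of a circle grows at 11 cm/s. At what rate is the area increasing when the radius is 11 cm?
242π cm²/s

A = πr²
dA/dt = 2πr · dr/dt = 2π(11)(11) = 242π cm²/s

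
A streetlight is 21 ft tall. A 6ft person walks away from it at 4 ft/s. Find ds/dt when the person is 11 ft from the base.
8/5 ft/s

By similar triangles: 21/(x+s) = 6/s
Solving: s = 6x/15
ds/dt = 6/15 · dx/dt = 2/5 · 4 = 8/5 ft/s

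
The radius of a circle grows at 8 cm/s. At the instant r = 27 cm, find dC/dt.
16π cm/s

C = 2πr
dC/dt = 2π · dr/dt = 2π · 8 = 16π cm/s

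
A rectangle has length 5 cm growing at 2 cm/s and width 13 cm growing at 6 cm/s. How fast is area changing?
56 cm²/s

A = lw
dA/dt = w·dl/dt + l·dw/dt = 13·2 + 5·6 = 56 cm²/s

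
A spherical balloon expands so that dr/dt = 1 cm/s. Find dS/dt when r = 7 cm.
56π cm²/s

S = 4πr²
dS/dt = dS/dr · dr/dt = 8πr · 1
At r = 7: dS/dt = 56π cm²/s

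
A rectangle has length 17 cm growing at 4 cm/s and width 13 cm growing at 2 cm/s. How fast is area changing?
86 cm²/s

A = lw
dA/dt = w·dl/dt + l·dw/dt = 13·4 + 17·2 = 86 cm²/s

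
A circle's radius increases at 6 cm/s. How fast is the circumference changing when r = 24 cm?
12π cm/s

C = 2πr
dC/dt = 2π · dr/dt = 2π · 6 = 12π cm/s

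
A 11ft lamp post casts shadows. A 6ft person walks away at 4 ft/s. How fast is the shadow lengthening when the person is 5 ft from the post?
24/5 ft/s

By similar triangles: 11/(x+s) = 6/s
Solving: s = 6x/5
ds/dt = 6/5 · dx/dt = 6/5 · 4 = 24/5 ft/s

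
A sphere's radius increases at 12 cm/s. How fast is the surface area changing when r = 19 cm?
1824π cm²/s

S = 4πr²
dS/dt = dS/dr · dr/dt = 8πr · 12
At r = 19: dS/dt = 1824π cm²/s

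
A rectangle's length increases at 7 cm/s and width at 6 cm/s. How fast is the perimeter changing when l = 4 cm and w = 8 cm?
26 cm/s

P = 2(l + w)
dP/dt = 2(dl/dt + dw/dt) = 2(7 + 6) = 26 cm/s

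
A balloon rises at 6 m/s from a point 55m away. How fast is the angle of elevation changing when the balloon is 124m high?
0.017934 rad/s

tan(θ) = y/55
sec²(θ) · dθ/dt = (1/55) · dy/dt
dθ/dt = cos²(θ)/55 · 6 = 55/(55² + 124²) · 6
dθ/dt = 0.017934 rad/s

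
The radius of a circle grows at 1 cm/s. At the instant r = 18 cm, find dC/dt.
2π cm/s

C = 2πr
dC/dt = 2π · dr/dt = 2π · 1 = 2π cm/s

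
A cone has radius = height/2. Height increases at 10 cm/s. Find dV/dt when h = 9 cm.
405π/2 cm³/s

V = (1/3)π(h/2)²h = πh³/12
dV/dt = πh²/4 · 10
At h = 9: dV/dt = 405π/2 cm³/s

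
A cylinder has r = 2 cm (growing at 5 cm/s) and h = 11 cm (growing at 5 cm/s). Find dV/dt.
240π cm³/s

V = πr²h
dV/dt = 2πrh·dr/dt + πr²·dh/dt
= 2π(2)(11)(5) + π(2)²(5)
= 240π cm³/s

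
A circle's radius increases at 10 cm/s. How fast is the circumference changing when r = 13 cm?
20π cm/s

C = 2πr
dC/dt = 2π · dr/dt = 2π · 10 = 20π cm/s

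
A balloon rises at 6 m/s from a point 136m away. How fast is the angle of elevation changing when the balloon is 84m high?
0.031935 rad/s

tan(θ) = y/136
sec²(θ) · dθ/dt = (1/136) · dy/dt
dθ/dt = cos²(θ)/136 · 6 = 136/(136² + 84²) · 6
dθ/dt = 0.031935 rad/s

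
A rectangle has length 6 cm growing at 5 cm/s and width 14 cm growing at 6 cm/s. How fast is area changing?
106 cm²/s

A = lw
dA/dt = w·dl/dt + l·dw/dt = 14·5 + 6·6 = 106 cm²/s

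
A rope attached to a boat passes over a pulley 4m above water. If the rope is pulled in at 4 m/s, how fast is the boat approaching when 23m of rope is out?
92√57/171 ≈ 4.062 m/s

rope² = x² + 4²
x = √(23² - 4²) = 3√57
dx/dt = (rope/x) · d(rope)/dt = (23/(3√57)) · (-4) = -92√57/171 m/s
The boat approaches at 92√57/171 ≈ 4.062 m/s.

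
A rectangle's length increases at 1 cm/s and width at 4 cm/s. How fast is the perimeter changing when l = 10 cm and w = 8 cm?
10 cm/s

P = 2(l + w)
dP/dt = 2(dl/dt + dw/dt) = 2(1 + 4) = 10 cm/s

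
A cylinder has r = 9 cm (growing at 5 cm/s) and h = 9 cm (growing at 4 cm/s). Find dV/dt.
1134π cm³/s

V = πr²h
dV/dt = 2πrh·dr/dt + πr²·dh/dt
= 2π(9)(9)(5) + π(9)²(4)
= 1134π cm³/s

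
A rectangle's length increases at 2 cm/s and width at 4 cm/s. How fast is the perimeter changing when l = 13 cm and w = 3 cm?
12 cm/s

P = 2(l + w)
dP/dt = 2(dl/dt + dw/dt) = 2(2 + 4) = 12 cm/s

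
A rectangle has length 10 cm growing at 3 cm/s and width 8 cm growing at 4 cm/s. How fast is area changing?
64 cm²/s

A = lw
dA/dt = w·dl/dt + l·dw/dt = 8·3 + 10·4 = 64 cm²/s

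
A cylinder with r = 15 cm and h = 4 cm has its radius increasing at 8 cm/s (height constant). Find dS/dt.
544π cm²/s

S = 2πrh + 2πr² (lateral + bases)
dS/dt = (2πh + 4πr)·dr/dt = (2π·4 + 4π·15)·8
= 544π cm²/s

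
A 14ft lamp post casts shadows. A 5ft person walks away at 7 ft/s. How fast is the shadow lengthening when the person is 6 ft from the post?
35/9 ft/s

By similar triangles: 14/(x+s) = 5/s
Solving: s = 5x/9
ds/dt = 5/9 · dx/dt = 5/9 · 7 = 35/9 ft/s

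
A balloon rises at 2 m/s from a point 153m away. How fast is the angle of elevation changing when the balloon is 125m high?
0.007839 rad/s

tan(θ) = y/153
sec²(θ) · dθ/dt = (1/153) · dy/dt
dθ/dt = cos²(θ)/153 · 2 = 153/(153² + 125²) · 2
dθ/dt = 0.007839 rad/s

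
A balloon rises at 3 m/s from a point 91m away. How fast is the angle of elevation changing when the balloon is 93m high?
0.016125 rad/s

tan(θ) = y/91
sec²(θ) · dθ/dt = (1/91) · dy/dt
dθ/dt = cos²(θ)/91 · 3 = 91/(91² + 93²) · 3
dθ/dt = 0.016125 rad/s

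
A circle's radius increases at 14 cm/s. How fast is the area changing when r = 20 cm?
560π cm²/s

A = πr²
dA/dt = 2πr · dr/dt = 2π(20)(14) = 560π cm²/s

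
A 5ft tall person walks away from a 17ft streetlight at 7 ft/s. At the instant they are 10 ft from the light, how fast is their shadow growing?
35/12 ft/s

By similar triangles: 17/(x+s) = 5/s
Solving: s = 5x/12
ds/dt = 5/12 · dx/dt = 5/12 · 7 = 35/12 ft/s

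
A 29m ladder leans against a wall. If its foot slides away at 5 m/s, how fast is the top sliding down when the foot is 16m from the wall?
16√65/39 ≈ 3.308 m/s

x² + y² = 29²
2x·dx/dt + 2y·dy/dt = 0
dy/dt = -x/y · dx/dt = -16/(3√65) · 5 = -16√65/39 m/s
The top is descending at 16√65/39 ≈ 3.308 m/s.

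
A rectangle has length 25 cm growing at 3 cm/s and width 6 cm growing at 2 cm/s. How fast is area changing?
68 cm²/s

A = lw
dA/dt = w·dl/dt + l·dw/dt = 6·3 + 25·2 = 68 cm²/s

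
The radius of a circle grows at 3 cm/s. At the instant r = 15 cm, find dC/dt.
6π cm/s

C = 2πr
dC/dt = 2π · dr/dt = 2π · 3 = 6π cm/s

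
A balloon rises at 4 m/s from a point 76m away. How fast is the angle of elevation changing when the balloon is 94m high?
0.020805 rad/s

tan(θ) = y/76
sec²(θ) · dθ/dt = (1/76) · dy/dt
dθ/dt = cos²(θ)/76 · 4 = 76/(76² + 94²) · 4
dθ/dt = 0.020805 rad/s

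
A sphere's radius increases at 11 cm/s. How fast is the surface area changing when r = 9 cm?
792π cm²/s

S = 4πr²
dS/dt = dS/dr · dr/dt = 8πr · 11
At r = 9: dS/dt = 792π cm²/s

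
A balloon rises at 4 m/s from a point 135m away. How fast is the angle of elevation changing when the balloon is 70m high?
0.023351 rad/s

tan(θ) = y/135
sec²(θ) · dθ/dt = (1/135) · dy/dt
dθ/dt = cos²(θ)/135 · 4 = 135/(135² + 70²) · 4
dθ/dt = 0.023351 rad/s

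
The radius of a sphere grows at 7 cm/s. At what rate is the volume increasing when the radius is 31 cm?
26908π cm³/s

V = (4/3)πr³
dV/dt = dV/dr · dr/dt = 4πr² · 7
At r = 31: dV/dt = 26908π cm³/s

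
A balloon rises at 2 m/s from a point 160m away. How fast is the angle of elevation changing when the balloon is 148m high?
0.006736 rad/s

tan(θ) = y/160
sec²(θ) · dθ/dt = (1/160) · dy/dt
dθ/dt = cos²(θ)/160 · 2 = 160/(160² + 148²) · 2
dθ/dt = 0.006736 rad/s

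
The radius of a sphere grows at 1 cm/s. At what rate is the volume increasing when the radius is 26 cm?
2704π cm³/s

V = (4/3)πr³
dV/dt = dV/dr · dr/dt = 4πr² · 1
At r = 26: dV/dt = 2704π cm³/s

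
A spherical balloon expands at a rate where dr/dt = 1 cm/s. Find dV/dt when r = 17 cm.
1156π cm³/s

V = (4/3)πr³
dV/dt = dV/dr · dr/dt = 4πr² · 1
At r = 17: dV/dt = 1156π cm³/s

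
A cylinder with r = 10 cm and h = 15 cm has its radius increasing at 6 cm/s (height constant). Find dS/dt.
420π cm²/s

S = 2πrh + 2πr² (lateral + bases)
dS/dt = (2πh + 4πr)·dr/dt = (2π·15 + 4π·10)·6
= 420π cm²/s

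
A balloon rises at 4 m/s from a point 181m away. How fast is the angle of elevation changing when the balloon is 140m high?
0.013827 rad/s

tan(θ) = y/181
sec²(θ) · dθ/dt = (1/181) · dy/dt
dθ/dt = cos²(θ)/181 · 4 = 181/(181² + 140²) · 4
dθ/dt = 0.013827 rad/s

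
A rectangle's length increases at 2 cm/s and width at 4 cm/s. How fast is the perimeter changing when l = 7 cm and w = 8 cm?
12 cm/s

P = 2(l + w)
dP/dt = 2(dl/dt + dw/dt) = 2(2 + 4) = 12 cm/s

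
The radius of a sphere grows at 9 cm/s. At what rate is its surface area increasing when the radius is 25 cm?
1800π cm²/s

S = 4πr²
dS/dt = dS/dr · dr/dt = 8πr · 9
At r = 25: dS/dt = 1800π cm²/s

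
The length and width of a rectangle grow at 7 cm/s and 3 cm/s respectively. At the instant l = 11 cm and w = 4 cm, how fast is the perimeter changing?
20 cm/s

P = 2(l + w)
dP/dt = 2(dl/dt + dw/dt) = 2(7 + 3) = 20 cm/s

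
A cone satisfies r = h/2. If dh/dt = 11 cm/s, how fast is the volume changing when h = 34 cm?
3179π cm³/s

V = (1/3)π(h/2)²h = πh³/12
dV/dt = πh²/4 · 11
At h = 34: dV/dt = 3179π cm³/s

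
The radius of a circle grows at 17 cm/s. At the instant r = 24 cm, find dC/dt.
34π cm/s

C = 2πr
dC/dt = 2π · dr/dt = 2π · 17 = 34π cm/s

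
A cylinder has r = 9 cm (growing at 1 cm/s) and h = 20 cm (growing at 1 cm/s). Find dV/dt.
441π cm³/s

V = πr²h
dV/dt = 2πrh·dr/dt + πr²·dh/dt
= 2π(9)(20)(1) + π(9)²(1)
= 441π cm³/s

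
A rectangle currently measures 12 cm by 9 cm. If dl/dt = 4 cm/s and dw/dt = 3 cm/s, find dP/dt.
14 cm/s

P = 2(l + w)
dP/dt = 2(dl/dt + dw/dt) = 2(4 + 3) = 14 cm/s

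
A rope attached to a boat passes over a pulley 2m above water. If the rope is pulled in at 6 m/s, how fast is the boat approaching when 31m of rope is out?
62√957/319 ≈ 6.013 m/s

rope² = x² + 2²
x = √(31² - 2²) = √957
dx/dt = (rope/x) · d(rope)/dt = (31/√957) · (-6) = -62√957/319 m/s
The boat approaches at 62√957/319 ≈ 6.013 m/s.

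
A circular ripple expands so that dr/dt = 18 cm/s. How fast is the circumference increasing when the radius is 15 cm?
36π cm/s

C = 2πr
dC/dt = 2π · dr/dt = 2π · 18 = 36π cm/s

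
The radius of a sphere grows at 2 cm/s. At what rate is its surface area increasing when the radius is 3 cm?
48π cm²/s

S = 4πr²
dS/dt = dS/dr · dr/dt = 8πr · 2
At r = 3: dS/dt = 48π cm²/s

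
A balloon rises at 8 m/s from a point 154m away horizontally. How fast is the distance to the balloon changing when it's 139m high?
1112√43037/43037 ≈ 5.36 m/s

z² = 154² + y²
z = √(154² + 139²) = √43037
dz/dt = y/z · dy/dt = 139/√43037 · 8 = 1112√43037/43037 ≈ 5.36 m/s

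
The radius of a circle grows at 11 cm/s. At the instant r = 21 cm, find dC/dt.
22π cm/s

C = 2πr
dC/dt = 2π · dr/dt = 2π · 11 = 22π cm/s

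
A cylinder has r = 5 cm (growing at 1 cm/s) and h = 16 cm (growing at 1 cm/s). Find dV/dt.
185π cm³/s

V = πr²h
dV/dt = 2πrh·dr/dt + πr²·dh/dt
= 2π(5)(16)(1) + π(5)²(1)
= 185π cm³/s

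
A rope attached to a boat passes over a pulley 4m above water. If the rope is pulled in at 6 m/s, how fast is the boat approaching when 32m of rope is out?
16√7/7 ≈ 6.047 m/s

rope² = x² + 4²
x = √(32² - 4²) = 12√7
dx/dt = (rope/x) · d(rope)/dt = (32/(12√7)) · (-6) = -16√7/7 m/s
The boat approaches at 16√7/7 ≈ 6.047 m/s.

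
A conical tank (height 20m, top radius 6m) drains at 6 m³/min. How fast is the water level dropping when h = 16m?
25/(96π) ≈ 0.08289 m/min

r/h = 6/20, so r = (3/10)h
V = (1/3)πr²h = (1/3)π((3/10)h)²h = (3/100)πh³
dV/dh = (9/100)πh²
dh/dt = (dV/dt)/(dV/dh) = -6/((9/100)π·16²) = -25/(96π) m/min
The level is dropping at 25/(96π) ≈ 0.08289 m/min.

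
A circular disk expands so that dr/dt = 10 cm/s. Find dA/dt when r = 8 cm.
160π cm²/s

A = πr²
dA/dt = 2πr · dr/dt = 2π(8)(10) = 160π cm²/s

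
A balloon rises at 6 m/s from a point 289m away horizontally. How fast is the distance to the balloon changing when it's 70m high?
420√88421/88421 ≈ 1.412 m/s

z² = 289² + y²
z = √(289² + 70²) = √88421
dz/dt = y/z · dy/dt = 70/√88421 · 6 = 420√88421/88421 ≈ 1.412 m/s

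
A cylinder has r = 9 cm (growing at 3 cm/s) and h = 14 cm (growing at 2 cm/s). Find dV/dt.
918π cm³/s

V = πr²h
dV/dt = 2πrh·dr/dt + πr²·dh/dt
= 2π(9)(14)(3) + π(9)²(2)
= 918π cm³/s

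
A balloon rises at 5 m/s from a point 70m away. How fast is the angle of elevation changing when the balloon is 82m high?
0.03011 rad/s

tan(θ) = y/70
sec²(θ) · dθ/dt = (1/70) · dy/dt
dθ/dt = cos²(θ)/70 · 5 = 70/(70² + 82²) · 5
dθ/dt = 0.03011 rad/s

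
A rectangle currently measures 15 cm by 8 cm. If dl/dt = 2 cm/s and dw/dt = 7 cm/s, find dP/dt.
18 cm/s

P = 2(l + w)
dP/dt = 2(dl/dt + dw/dt) = 2(2 + 7) = 18 cm/s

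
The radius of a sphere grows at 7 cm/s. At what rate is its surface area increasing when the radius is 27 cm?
1512π cm²/s

S = 4πr²
dS/dt = dS/dr · dr/dt = 8πr · 7
At r = 27: dS/dt = 1512π cm²/s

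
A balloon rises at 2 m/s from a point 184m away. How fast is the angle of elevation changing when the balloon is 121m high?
0.007588 rad/s

tan(θ) = y/184
sec²(θ) · dθ/dt = (1/184) · dy/dt
dθ/dt = cos²(θ)/184 · 2 = 184/(184² + 121²) · 2
dθ/dt = 0.007588 rad/s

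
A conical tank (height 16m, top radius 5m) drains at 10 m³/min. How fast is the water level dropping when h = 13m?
512/(845π) ≈ 0.1929 m/min

r/h = 5/16, so r = (5/16)h
V = (1/3)πr²h = (1/3)π((5/16)h)²h = (25/768)πh³
dV/dh = (25/256)πh²
dh/dt = (dV/dt)/(dV/dh) = -10/((25/256)π·13²) = -512/(845π) m/min
The level is dropping at 512/(845π) ≈ 0.1929 m/min.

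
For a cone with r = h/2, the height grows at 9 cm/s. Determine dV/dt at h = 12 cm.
324π cm³/s

V = (1/3)π(h/2)²h = πh³/12
dV/dt = πh²/4 · 9
At h = 12: dV/dt = 324π cm³/s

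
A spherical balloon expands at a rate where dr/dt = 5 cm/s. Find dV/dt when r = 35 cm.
24500π cm³/s

V = (4/3)πr³
dV/dt = dV/dr · dr/dt = 4πr² · 5
At r = 35: dV/dt = 24500π cm³/s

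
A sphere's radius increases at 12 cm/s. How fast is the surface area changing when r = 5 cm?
480π cm²/s

S = 4πr²
dS/dt = dS/dr · dr/dt = 8πr · 12
At r = 5: dS/dt = 480π cm²/s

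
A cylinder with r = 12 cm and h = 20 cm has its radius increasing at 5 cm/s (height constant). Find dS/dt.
440π cm²/s

S = 2πrh + 2πr² (lateral + bases)
dS/dt = (2πh + 4πr)·dr/dt = (2π·20 + 4π·12)·5
= 440π cm²/s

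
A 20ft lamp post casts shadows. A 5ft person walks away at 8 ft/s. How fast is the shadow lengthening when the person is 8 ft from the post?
8/3 ft/s

By similar triangles: 20/(x+s) = 5/s
Solving: s = 5x/15
ds/dt = 5/15 · dx/dt = 1/3 · 8 = 8/3 ft/s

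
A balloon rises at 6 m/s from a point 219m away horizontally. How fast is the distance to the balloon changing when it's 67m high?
201√2098/5245 ≈ 1.755 m/s

z² = 219² + y²
z = √(219² + 67²) = 5√2098
dz/dt = y/z · dy/dt = 67/(5√2098) · 6 = 201√2098/5245 ≈ 1.755 m/s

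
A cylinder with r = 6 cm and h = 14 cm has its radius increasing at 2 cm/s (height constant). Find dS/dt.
104π cm²/s

S = 2πrh + 2πr² (lateral + bases)
dS/dt = (2πh + 4πr)·dr/dt = (2π·14 + 4π·6)·2
= 104π cm²/s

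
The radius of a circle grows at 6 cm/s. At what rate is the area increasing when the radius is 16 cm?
192π cm²/s

A = πr²
dA/dt = 2πr · dr/dt = 2π(16)(6) = 192π cm²/s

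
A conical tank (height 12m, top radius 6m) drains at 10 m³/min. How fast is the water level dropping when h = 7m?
40/(49π) ≈ 0.2598 m/min

r/h = 6/12, so r = (1/2)h
V = (1/3)πr²h = (1/3)π((1/2)h)²h = (1/12)πh³
dV/dh = (1/4)πh²
dh/dt = (dV/dt)/(dV/dh) = -10/((1/4)π·7²) = -40/(49π) m/min
The level is dropping at 40/(49π) ≈ 0.2598 m/min.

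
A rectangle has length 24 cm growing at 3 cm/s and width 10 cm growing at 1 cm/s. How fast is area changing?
54 cm²/s

A = lw
dA/dt = w·dl/dt + l·dw/dt = 10·3 + 24·1 = 54 cm²/s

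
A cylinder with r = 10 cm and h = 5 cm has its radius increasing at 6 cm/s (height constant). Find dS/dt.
300π cm²/s

S = 2πrh + 2πr² (lateral + bases)
dS/dt = (2πh + 4πr)·dr/dt = (2π·5 + 4π·10)·6
= 300π cm²/s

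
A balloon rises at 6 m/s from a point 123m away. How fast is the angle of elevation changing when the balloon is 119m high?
0.025196 rad/s

tan(θ) = y/123
sec²(θ) · dθ/dt = (1/123) · dy/dt
dθ/dt = cos²(θ)/123 · 6 = 123/(123² + 119²) · 6
dθ/dt = 0.025196 rad/s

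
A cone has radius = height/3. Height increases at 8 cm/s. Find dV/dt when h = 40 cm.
12800π/9 cm³/s

V = (1/3)π(h/3)²h = πh³/27
dV/dt = πh²/9 · 8
At h = 40: dV/dt = 12800π/9 cm³/s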